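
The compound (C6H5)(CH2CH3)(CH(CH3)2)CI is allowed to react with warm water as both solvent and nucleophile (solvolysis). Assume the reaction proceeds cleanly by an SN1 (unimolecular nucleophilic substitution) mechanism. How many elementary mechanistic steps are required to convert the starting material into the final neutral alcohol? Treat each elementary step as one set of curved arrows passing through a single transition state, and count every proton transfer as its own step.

3

Step 1: The C–I bond breaks with both electrons going to the iodide; I⁻ leaves and a tertiary carbocation remains.
(No 1,2-shift: no single shift to an adjacent carbon would give a more stable cation.)
Step 2: H2O donates an oxygen lone pair into the empty p orbital of the cation, giving a protonated alcohol (an oxonium ion).
Step 3: A second solvent molecule removes the proton on oxygen, giving the neutral alcohol product.
Total: 3 elementary steps.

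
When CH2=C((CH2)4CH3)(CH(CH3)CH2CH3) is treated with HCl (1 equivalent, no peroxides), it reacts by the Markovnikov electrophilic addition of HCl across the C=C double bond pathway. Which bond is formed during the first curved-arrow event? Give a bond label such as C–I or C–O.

C–H

Step 1: Protonation of the alkene by HCl: the π bond acts as the nucleophile and picks up H⁺, giving the more stable (Markovnikov) tertiary carbocation. The H–Cl bond breaks heterolytically, releasing Cl⁻.
The bond formed in this step is the C–H bond.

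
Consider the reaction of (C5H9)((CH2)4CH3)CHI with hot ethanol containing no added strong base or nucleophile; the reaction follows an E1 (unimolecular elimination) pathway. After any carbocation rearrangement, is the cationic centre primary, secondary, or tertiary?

tertiary

Step 1: Unassisted departure of I⁻ (taking the C–I bonding pair) generates a secondary carbocation.
Step 2: A 1,2-hydride shift from the adjacent cyclopentyl carbon moves the positive charge from the secondary centre to an adjacent carbon, generating a more stable tertiary carbocation.
The cation rearranges from secondary to tertiary via a 1,2-hydride shift from the adjacent cyclopentyl carbon; the tertiary cation is what reacts next.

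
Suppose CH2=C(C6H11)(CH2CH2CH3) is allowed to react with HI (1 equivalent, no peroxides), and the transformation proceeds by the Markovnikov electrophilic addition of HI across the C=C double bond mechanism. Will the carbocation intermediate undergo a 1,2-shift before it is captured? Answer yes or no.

The first-formed carbocation is tertiary.
No single 1,2-shift to an adjacent carbon would produce a more-substituted cation than the one already present, so no rearrangement occurs.

no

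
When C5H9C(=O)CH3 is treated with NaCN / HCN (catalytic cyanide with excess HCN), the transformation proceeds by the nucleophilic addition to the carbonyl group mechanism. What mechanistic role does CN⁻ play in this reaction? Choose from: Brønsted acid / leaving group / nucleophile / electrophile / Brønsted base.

Step 1: A lone pair / filled orbital on CN⁻ attacks the electrophilic carbonyl carbon; the π(C=O) electrons shift onto oxygen, producing a tetrahedral alkoxide intermediate.
CN⁻ donates an electron pair to form a new σ-bond to carbon — it is the nucleophile.

nucleophile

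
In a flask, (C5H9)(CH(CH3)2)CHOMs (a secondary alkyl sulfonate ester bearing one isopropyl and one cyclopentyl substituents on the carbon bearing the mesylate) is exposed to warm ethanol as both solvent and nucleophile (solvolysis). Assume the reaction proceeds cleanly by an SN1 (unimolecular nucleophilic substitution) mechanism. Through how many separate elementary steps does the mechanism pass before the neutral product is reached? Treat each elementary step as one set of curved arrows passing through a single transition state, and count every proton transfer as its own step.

4

Step 1: Unassisted departure of MsO⁻ (taking the C–O bonding pair) generates a secondary carbocation.
Step 2: A hydride (H with its bonding pair) migrates from the adjacent isopropyl carbon to the cationic centre — a 1,2-hydride shift — upgrading the secondary cation to a tertiary one.
Step 3: Nucleophilic capture: the oxygen of CH3CH2OH bonds to the cationic carbon, producing an oxonium-ion intermediate.
Step 4: Proton transfer from the O–H of the oxonium ion to a solvent molecule delivers the neutral ether.
Total: 4 elementary steps.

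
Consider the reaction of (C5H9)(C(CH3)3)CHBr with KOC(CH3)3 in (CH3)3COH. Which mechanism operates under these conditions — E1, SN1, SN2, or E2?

E2

Conditions: a strong/bulky base with a secondary substrate bearing a β-hydrogen.
These conditions are the textbook signature of the E2 pathway.
A strong (often hindered) base removes a β-H in concert with loss of the leaving group — bimolecular elimination.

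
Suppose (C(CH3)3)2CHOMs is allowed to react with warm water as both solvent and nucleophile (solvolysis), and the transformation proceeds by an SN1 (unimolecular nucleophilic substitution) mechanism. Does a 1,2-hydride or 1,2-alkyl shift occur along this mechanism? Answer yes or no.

The first-formed carbocation is secondary.
The adjacent tert-butyl carbon has no hydrogen but bears methyl groups; migration of one methyl with its bonding pair (a 1,2-methyl shift) places the charge on a tertiary centre.
Tertiary is more stable than secondary, so the shift occurs.

yes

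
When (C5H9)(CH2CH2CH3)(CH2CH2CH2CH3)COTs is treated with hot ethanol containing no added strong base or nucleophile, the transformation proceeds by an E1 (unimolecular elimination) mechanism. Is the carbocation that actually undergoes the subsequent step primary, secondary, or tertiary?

tertiary

Step 1: Unassisted departure of TsO⁻ (taking the C–O bonding pair) generates a tertiary carbocation.
No single 1,2-shift to an adjacent carbon would give a more-substituted cation, so no rearrangement occurs.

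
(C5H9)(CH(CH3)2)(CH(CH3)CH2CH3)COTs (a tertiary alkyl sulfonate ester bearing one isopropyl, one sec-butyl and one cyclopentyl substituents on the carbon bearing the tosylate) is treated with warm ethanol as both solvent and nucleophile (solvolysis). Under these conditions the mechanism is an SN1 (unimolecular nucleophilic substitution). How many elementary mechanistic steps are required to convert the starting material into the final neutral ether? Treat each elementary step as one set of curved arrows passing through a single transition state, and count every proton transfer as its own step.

3

Step 1: The C–O bond breaks with both electrons going to the tosylate; TsO⁻ leaves and a tertiary carbocation remains.
(No 1,2-shift: no single shift to an adjacent carbon would give a more stable cation.)
Step 2: Nucleophilic capture: the oxygen of CH3CH2OH bonds to the cationic carbon, producing an oxonium-ion intermediate.
Step 3: A second solvent molecule removes the proton on oxygen, giving the neutral ether product.
Total: 3 elementary steps.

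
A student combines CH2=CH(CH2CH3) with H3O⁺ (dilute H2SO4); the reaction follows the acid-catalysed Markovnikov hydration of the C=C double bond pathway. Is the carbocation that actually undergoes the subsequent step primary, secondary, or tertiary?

Step 1: Protonation of the alkene by H3O⁺: the π bond acts as the nucleophile and picks up H⁺, giving the more stable (Markovnikov) secondary carbocation. H2O is released.
No single 1,2-shift to an adjacent carbon would give a more-substituted cation, so no rearrangement occurs.

secondary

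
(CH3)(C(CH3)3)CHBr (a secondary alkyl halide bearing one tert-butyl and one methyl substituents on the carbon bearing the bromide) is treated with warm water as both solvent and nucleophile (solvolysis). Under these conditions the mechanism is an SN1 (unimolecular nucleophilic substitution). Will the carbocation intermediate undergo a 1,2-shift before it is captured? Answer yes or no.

yes

The first-formed carbocation is secondary.
The adjacent tert-butyl carbon has no hydrogen but bears methyl groups; migration of one methyl with its bonding pair (a 1,2-methyl shift) places the charge on a tertiary centre.
Tertiary is more stable than secondary, so the shift occurs.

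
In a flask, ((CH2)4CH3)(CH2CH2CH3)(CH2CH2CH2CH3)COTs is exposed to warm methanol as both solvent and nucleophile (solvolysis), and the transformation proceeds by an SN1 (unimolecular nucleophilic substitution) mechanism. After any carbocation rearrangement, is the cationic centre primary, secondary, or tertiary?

tertiary

Step 1: Rate-determining heterolysis of the C–O bond gives TsO⁻ and a tertiary carbocation.
No single 1,2-shift to an adjacent carbon would give a more-substituted cation, so no rearrangement occurs.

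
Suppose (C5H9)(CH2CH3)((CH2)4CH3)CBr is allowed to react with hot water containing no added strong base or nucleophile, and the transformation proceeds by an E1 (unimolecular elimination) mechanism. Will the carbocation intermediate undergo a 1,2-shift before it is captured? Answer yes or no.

The first-formed carbocation is tertiary.
No single 1,2-shift to an adjacent carbon would produce a more-substituted cation than the one already present, so no rearrangement occurs.

no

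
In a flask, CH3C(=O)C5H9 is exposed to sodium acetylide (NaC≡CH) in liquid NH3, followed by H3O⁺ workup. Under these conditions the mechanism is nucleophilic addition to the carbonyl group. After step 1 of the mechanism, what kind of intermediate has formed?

Step 1: A lone pair / filled orbital on HC≡C⁻ attacks the electrophilic carbonyl carbon; the π(C=O) electrons shift onto oxygen, producing a tetrahedral alkoxide intermediate.
After step 1 the species present is a tetrahedral alkoxide intermediate.

tetrahedral alkoxide intermediate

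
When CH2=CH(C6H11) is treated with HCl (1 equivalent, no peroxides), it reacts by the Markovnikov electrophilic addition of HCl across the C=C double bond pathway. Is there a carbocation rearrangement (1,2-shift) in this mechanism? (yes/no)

yes

The first-formed carbocation is secondary.
The adjacent cyclohexyl carbon already bears 2 other carbon substituents and has a hydrogen to migrate; after a 1,2-hydride shift from that carbon the positive charge sits on a tertiary centre.
Tertiary is more stable than secondary, so the shift occurs.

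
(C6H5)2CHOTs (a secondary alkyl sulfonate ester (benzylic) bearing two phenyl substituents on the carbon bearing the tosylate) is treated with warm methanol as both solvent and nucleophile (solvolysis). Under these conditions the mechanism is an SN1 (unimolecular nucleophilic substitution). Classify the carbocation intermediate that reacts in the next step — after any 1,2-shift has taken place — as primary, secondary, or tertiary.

secondary

Step 1: Unassisted departure of TsO⁻ (taking the C–O bonding pair) generates a secondary carbocation.
No single 1,2-shift to an adjacent carbon would give a more-substituted cation, so no rearrangement occurs.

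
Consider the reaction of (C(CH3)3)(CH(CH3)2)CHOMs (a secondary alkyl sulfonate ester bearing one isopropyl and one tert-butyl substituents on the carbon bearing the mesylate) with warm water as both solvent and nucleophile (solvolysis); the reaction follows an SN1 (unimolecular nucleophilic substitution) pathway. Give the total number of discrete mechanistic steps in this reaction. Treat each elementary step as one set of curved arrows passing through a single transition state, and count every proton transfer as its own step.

4

Step 1: The C–O bond breaks with both electrons going to the mesylate; MsO⁻ leaves and a secondary carbocation remains.
Step 2: Carbocation rearrangement: a 1,2-hydride shift from the adjacent isopropyl carbon converts the initially-formed secondary cation into the more stable tertiary cation.
Step 3: H2O donates an oxygen lone pair into the empty p orbital of the cation, giving a protonated alcohol (an oxonium ion).
Step 4: Deprotonation of the oxonium oxygen by solvent water yields the neutral alcohol.
Total: 4 elementary steps.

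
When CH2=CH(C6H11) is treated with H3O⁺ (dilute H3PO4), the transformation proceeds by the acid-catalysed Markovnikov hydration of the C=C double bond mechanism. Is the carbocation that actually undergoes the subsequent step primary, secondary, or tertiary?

Step 1: Electrophilic addition begins with the π(C=C) electrons forming a bond to the proton of H3O⁺. Following Markovnikov's rule, the resulting cation is secondary. H2O is released.
Step 2: Carbocation rearrangement: a 1,2-hydride shift from the adjacent cyclohexyl carbon converts the initially-formed secondary cation into the more stable tertiary cation.
The cation rearranges from secondary to tertiary via a 1,2-hydride shift from the adjacent cyclohexyl carbon; the tertiary cation is what reacts next.

tertiary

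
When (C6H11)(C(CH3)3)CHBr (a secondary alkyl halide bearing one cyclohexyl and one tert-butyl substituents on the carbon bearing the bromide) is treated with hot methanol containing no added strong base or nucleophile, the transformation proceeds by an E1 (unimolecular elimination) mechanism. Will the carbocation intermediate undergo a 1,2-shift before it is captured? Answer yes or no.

yes

The first-formed carbocation is secondary.
The adjacent cyclohexyl carbon already bears 2 other carbon substituents and has a hydrogen to migrate; after a 1,2-hydride shift from that carbon the positive charge sits on a tertiary centre.
Tertiary is more stable than secondary, so the shift occurs.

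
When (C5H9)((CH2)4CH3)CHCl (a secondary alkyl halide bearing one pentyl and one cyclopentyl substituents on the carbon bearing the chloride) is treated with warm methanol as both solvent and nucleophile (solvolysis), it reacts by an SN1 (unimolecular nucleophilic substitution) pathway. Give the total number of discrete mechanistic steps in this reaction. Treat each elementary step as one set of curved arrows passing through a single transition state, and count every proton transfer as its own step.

4

Step 1: Unassisted departure of Cl⁻ (taking the C–Cl bonding pair) generates a secondary carbocation.
Step 2: A 1,2-hydride shift from the adjacent cyclopentyl carbon moves the positive charge from the secondary centre to an adjacent carbon, generating a more stable tertiary carbocation.
Step 3: Nucleophilic capture: the oxygen of CH3OH bonds to the cationic carbon, producing an oxonium-ion intermediate.
Step 4: A second solvent molecule removes the proton on oxygen, giving the neutral ether product.
Total: 4 elementary steps.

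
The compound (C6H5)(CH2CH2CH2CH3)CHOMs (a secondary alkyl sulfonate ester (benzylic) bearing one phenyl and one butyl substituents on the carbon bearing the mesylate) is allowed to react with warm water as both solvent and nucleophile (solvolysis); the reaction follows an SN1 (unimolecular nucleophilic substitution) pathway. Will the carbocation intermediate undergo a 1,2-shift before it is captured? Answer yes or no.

The first-formed carbocation is secondary.
No single 1,2-shift to an adjacent carbon would produce a more-substituted cation than the one already present, so no rearrangement occurs.

no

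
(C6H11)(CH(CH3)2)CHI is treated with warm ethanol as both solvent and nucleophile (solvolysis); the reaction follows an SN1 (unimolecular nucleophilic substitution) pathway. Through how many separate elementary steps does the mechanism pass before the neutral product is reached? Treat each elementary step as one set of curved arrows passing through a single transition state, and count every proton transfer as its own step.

4

Step 1: The C–I bond breaks with both electrons going to the iodide; I⁻ leaves and a secondary carbocation remains.
Step 2: A 1,2-hydride shift from the adjacent cyclohexyl carbon moves the positive charge from the secondary centre to an adjacent carbon, generating a more stable tertiary carbocation.
Step 3: Nucleophilic capture: the oxygen of CH3CH2OH bonds to the cationic carbon, producing an oxonium-ion intermediate.
Step 4: Proton transfer from the O–H of the oxonium ion to a solvent molecule delivers the neutral ether.
Total: 4 elementary steps.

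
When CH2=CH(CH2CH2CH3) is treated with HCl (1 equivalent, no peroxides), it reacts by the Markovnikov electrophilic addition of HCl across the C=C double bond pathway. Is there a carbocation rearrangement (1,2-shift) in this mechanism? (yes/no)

no

The first-formed carbocation is secondary.
No single 1,2-shift to an adjacent carbon would produce a more-substituted cation than the one already present, so no rearrangement occurs.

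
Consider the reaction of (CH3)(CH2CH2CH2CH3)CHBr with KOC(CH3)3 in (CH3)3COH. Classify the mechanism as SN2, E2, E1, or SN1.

Conditions: a strong/bulky base with a secondary substrate bearing a β-hydrogen.
These conditions are the textbook signature of the E2 pathway.
A strong (often hindered) base removes a β-H in concert with loss of the leaving group — bimolecular elimination.

E2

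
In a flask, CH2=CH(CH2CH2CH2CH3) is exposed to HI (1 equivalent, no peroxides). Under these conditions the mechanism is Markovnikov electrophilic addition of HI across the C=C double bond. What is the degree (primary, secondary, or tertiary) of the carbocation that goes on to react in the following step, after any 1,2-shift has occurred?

secondary

Step 1: Protonation of the alkene by HI: the π bond acts as the nucleophile and picks up H⁺, giving the more stable (Markovnikov) secondary carbocation. The H–I bond breaks heterolytically, releasing I⁻.
No single 1,2-shift to an adjacent carbon would give a more-substituted cation, so no rearrangement occurs.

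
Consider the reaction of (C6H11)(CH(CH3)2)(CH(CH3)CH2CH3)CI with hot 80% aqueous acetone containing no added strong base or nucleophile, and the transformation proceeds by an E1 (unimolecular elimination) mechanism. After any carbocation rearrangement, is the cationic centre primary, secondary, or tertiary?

tertiary

Step 1: The C–I bond breaks with both electrons going to the iodide; I⁻ leaves and a tertiary carbocation remains.
No single 1,2-shift to an adjacent carbon would give a more-substituted cation, so no rearrangement occurs.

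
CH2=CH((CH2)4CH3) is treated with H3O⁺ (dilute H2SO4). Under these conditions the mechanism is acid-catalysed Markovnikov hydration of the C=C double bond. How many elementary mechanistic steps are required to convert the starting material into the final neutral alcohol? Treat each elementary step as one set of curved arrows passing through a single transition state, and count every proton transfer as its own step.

3

Step 1: The π electrons of the C=C bond attack a proton of H3O⁺; Markovnikov addition places the new C–H on the less-substituted alkene carbon, so the positive charge ends up on the more-substituted carbon — a secondary carbocation. H2O is released.
(No 1,2-shift: no single shift to an adjacent carbon would give a more stable cation.)
Step 2: A lone pair on the oxygen of H2O attacks the carbocation, forming a C–O bond and an oxonium ion (a protonated alcohol).
Step 3: Deprotonation of the oxonium ion by a water molecule delivers the neutral alcohol and regenerates the acid catalyst.
Total: 3 elementary steps.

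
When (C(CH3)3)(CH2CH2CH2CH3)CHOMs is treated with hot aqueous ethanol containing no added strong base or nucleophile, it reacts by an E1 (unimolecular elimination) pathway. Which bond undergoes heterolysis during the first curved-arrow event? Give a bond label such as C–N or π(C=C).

C–O

Step 1: Rate-determining heterolysis of the C–O bond gives MsO⁻ and a secondary carbocation.
The bond broken in this step is the C–O bond.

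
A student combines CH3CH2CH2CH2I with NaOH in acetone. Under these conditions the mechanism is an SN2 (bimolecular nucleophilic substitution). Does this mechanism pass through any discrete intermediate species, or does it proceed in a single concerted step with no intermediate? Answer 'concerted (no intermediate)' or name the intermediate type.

concerted (no intermediate)

Backside attack by OH⁻ on the carbon bearing the iodide: the new C–O bond forms as the C–I bond breaks, with Walden inversion at carbon.
All bond changes occur in one transition state; no discrete intermediate is formed.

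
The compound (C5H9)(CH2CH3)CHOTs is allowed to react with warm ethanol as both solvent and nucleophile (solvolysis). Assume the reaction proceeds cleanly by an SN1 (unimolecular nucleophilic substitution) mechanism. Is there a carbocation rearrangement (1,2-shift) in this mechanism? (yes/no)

yes

The first-formed carbocation is secondary.
The adjacent cyclopentyl carbon already bears 2 other carbon substituents and has a hydrogen to migrate; after a 1,2-hydride shift from that carbon the positive charge sits on a tertiary centre.
Tertiary is more stable than secondary, so the shift occurs.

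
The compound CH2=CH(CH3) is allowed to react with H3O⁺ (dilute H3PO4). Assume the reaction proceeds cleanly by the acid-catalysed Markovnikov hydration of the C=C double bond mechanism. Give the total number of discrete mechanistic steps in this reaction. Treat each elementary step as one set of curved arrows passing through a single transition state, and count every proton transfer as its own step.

3

Step 1: Protonation of the alkene by H3O⁺: the π bond acts as the nucleophile and picks up H⁺, giving the more stable (Markovnikov) secondary carbocation. H2O is released.
(No 1,2-shift: no single shift to an adjacent carbon would give a more stable cation.)
Step 2: Nucleophilic capture of the cation by H2O produces the protonated alcohol (an oxonium ion).
Step 3: Deprotonation of the oxonium ion by a water molecule delivers the neutral alcohol and regenerates the acid catalyst.
Total: 3 elementary steps.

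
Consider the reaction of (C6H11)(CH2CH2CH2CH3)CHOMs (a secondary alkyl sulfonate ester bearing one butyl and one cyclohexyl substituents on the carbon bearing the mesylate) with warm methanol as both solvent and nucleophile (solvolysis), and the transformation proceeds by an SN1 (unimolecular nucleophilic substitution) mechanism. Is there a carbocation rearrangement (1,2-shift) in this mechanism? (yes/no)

The first-formed carbocation is secondary.
The adjacent cyclohexyl carbon already bears 2 other carbon substituents and has a hydrogen to migrate; after a 1,2-hydride shift from that carbon the positive charge sits on a tertiary centre.
Tertiary is more stable than secondary, so the shift occurs.

yes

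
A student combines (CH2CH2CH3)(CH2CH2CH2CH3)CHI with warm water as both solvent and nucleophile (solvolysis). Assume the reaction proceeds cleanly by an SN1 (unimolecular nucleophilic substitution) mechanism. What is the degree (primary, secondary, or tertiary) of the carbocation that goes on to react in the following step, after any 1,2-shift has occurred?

Step 1: Rate-determining heterolysis of the C–I bond gives I⁻ and a secondary carbocation.
No single 1,2-shift to an adjacent carbon would give a more-substituted cation, so no rearrangement occurs.

secondary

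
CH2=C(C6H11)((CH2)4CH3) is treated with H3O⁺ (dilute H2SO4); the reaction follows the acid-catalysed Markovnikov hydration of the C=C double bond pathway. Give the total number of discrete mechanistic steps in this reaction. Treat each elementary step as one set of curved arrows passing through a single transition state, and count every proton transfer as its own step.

Step 1: The π electrons of the C=C bond attack a proton of H3O⁺; Markovnikov addition places the new C–H on the less-substituted alkene carbon, so the positive charge ends up on the more-substituted carbon — a tertiary carbocation. H2O is released.
(No 1,2-shift: no single shift to an adjacent carbon would give a more stable cation.)
Step 2: Water acts as the nucleophile: an oxygen lone pair bonds to the cationic carbon, giving an oxonium-ion intermediate.
Step 3: H2O removes a proton from the oxonium oxygen, regenerating H3O⁺ and giving the neutral alcohol.
Total: 3 elementary steps.

3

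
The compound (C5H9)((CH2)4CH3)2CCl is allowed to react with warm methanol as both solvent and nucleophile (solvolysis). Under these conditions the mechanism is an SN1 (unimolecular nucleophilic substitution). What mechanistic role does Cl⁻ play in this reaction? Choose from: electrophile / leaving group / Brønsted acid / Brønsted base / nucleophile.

leaving group

Step 1: Ionisation: the C–Cl σ-bond cleaves heterolytically; both bonding electrons depart with Cl⁻, leaving a tertiary carbocation at the α-carbon.
Cl⁻ departs with both electrons of the breaking σ-bond — that is the definition of a leaving group.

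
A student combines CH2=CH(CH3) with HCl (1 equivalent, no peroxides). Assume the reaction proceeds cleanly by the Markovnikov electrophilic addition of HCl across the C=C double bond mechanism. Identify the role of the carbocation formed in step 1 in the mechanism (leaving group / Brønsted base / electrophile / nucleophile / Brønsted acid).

Step 2: Nucleophilic attack by Cl⁻ on the carbocation completes the addition, giving R–Cl.
The carbocation formed in step 1 accepts an electron pair into an empty or π* orbital — it is the electrophile.

electrophile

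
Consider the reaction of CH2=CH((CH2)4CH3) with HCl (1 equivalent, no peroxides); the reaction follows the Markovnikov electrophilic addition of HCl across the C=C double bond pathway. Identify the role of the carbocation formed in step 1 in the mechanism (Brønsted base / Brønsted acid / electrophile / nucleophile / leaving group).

electrophile

Step 2: The Cl⁻ anion donates a lone pair to the carbocation, forming the new C–Cl σ-bond and giving the neutral alkyl halide.
The carbocation formed in step 1 accepts an electron pair into an empty or π* orbital — it is the electrophile.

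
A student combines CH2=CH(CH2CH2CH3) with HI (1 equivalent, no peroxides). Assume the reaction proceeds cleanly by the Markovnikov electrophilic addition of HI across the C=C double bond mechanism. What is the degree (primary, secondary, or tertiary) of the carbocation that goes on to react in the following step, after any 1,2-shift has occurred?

Step 1: Protonation of the alkene by HI: the π bond acts as the nucleophile and picks up H⁺, giving the more stable (Markovnikov) secondary carbocation. The H–I bond breaks heterolytically, releasing I⁻.
No single 1,2-shift to an adjacent carbon would give a more-substituted cation, so no rearrangement occurs.

secondary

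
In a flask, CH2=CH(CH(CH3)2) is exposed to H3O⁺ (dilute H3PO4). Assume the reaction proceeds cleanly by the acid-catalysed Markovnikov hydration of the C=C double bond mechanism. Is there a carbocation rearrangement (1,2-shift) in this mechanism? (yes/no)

yes

The first-formed carbocation is secondary.
The adjacent isopropyl carbon already bears 2 other carbon substituents and has a hydrogen to migrate; after a 1,2-hydride shift from that carbon the positive charge sits on a tertiary centre.
Tertiary is more stable than secondary, so the shift occurs.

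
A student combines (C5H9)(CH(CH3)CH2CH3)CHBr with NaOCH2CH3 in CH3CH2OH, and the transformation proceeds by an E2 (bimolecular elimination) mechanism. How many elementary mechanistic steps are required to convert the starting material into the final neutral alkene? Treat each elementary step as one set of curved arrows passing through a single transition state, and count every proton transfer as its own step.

1

Step 1: The strong base CH3CH2O⁻ removes a β-hydrogen; in the same concerted event the electrons of the breaking C–H bond form the new π(C=C) bond and the C–Br σ-bond breaks, expelling Br⁻. Anti-periplanar geometry; one transition state.
Total: 1 elementary step.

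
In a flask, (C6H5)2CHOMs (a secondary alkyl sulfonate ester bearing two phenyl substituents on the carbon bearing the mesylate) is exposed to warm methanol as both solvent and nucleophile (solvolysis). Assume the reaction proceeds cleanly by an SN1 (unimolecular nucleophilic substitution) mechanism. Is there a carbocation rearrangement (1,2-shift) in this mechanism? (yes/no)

The first-formed carbocation is secondary.
No single 1,2-shift to an adjacent carbon would produce a more-substituted cation than the one already present, so no rearrangement occurs.

no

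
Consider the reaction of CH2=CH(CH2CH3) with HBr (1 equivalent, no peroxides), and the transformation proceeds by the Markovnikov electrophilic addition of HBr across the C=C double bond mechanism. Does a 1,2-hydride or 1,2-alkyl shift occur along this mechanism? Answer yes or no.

The first-formed carbocation is secondary.
No single 1,2-shift to an adjacent carbon would produce a more-substituted cation than the one already present, so no rearrangement occurs.

no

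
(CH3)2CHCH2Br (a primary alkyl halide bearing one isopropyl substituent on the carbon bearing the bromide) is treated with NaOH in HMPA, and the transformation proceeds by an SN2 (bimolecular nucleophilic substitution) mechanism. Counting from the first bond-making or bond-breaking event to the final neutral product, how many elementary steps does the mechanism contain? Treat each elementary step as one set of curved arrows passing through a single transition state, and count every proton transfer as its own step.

1

Step 1: OH⁻ attacks the back face of the α-carbon while Br⁻ departs with the C–Br bonding pair — a single concerted displacement through a pentacoordinate transition state.
Total: 1 elementary step.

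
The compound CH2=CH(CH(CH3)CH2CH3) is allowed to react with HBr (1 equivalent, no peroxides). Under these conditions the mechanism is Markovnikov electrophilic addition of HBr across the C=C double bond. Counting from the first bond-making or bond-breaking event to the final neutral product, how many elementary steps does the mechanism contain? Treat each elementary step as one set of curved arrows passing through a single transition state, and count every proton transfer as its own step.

3

Step 1: The π electrons of the C=C bond attack a proton of HBr; Markovnikov addition places the new C–H on the less-substituted alkene carbon, so the positive charge ends up on the more-substituted carbon — a secondary carbocation. The H–Br bond breaks heterolytically, releasing Br⁻.
Step 2: A hydride (H with its bonding pair) migrates from the adjacent sec-butyl carbon to the cationic centre — a 1,2-hydride shift — upgrading the secondary cation to a tertiary one.
Step 3: Br⁻ captures the cation: a lone pair on Br⁻ fills the empty p orbital, producing the alkyl halide product.
Total: 3 elementary steps.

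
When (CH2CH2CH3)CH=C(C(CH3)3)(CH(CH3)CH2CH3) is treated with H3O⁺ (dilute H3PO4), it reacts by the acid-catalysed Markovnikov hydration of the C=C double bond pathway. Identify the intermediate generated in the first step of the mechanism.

Step 1: Electrophilic addition begins with the π(C=C) electrons forming a bond to the proton of H3O⁺. Following Markovnikov's rule, the resulting cation is tertiary. H2O is released.
After step 1 the species present is a tertiary carbocation.

tertiary carbocation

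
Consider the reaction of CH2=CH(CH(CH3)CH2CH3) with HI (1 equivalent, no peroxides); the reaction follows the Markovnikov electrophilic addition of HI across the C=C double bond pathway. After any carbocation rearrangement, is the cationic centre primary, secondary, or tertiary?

tertiary

Step 1: The π electrons of the C=C bond attack a proton of HI; Markovnikov addition places the new C–H on the less-substituted alkene carbon, so the positive charge ends up on the more-substituted carbon — a secondary carbocation. The H–I bond breaks heterolytically, releasing I⁻.
Step 2: Carbocation rearrangement: a 1,2-hydride shift from the adjacent sec-butyl carbon converts the initially-formed secondary cation into the more stable tertiary cation.
The cation rearranges from secondary to tertiary via a 1,2-hydride shift from the adjacent sec-butyl carbon; the tertiary cation is what reacts next.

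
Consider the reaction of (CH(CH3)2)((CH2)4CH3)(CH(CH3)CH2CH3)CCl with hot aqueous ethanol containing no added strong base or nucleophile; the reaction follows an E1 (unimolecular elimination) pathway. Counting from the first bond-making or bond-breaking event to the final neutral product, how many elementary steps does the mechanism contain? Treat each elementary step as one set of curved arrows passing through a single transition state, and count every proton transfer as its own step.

2

Step 1: The C–Cl bond breaks with both electrons going to the chloride; Cl⁻ leaves and a tertiary carbocation remains.
(No 1,2-shift: no single shift to an adjacent carbon would give a more stable cation.)
Step 2: A weak base (a water (or ethanol) molecule from the solvent) removes a proton from a carbon adjacent to the cationic centre; the electrons of that C–H bond become the new π(C=C) bond, giving the alkene.
Total: 2 elementary steps.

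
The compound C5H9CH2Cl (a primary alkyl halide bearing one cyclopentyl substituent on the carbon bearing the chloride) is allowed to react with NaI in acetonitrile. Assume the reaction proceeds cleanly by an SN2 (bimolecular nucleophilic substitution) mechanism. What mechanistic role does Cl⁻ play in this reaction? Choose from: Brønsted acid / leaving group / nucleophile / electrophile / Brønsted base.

leaving group

Step 1: I⁻ attacks the back face of the α-carbon while Cl⁻ departs with the C–Cl bonding pair — a single concerted displacement through a pentacoordinate transition state.
Cl⁻ departs with both electrons of the breaking σ-bond — that is the definition of a leaving group.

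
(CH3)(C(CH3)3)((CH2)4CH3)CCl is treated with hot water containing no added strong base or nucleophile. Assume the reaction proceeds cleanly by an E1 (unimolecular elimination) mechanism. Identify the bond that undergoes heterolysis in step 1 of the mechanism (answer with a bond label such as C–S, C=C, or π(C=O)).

Step 1: The C–Cl bond breaks with both electrons going to the chloride; Cl⁻ leaves and a tertiary carbocation remains.
The bond broken in this step is the C–Cl bond.

C–Cl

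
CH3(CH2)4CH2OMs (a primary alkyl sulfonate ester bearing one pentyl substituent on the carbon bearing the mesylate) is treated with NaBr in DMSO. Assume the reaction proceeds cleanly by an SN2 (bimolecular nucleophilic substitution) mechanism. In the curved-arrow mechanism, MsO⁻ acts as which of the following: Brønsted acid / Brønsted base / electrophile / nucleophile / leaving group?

Step 1: The bromide nucleophile donates a lone pair from Br to the α-carbon in a backside attack; simultaneously the C–O σ-bond breaks and both of its electrons leave with MsO⁻. One concerted step with inversion of configuration.
MsO⁻ departs with both electrons of the breaking σ-bond — that is the definition of a leaving group.

leaving group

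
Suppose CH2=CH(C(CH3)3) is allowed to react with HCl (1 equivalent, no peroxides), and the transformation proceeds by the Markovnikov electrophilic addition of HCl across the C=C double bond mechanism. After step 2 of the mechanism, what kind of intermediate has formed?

tertiary carbocation

Step 1: Protonation of the alkene by HCl: the π bond acts as the nucleophile and picks up H⁺, giving the more stable (Markovnikov) secondary carbocation. The H–Cl bond breaks heterolytically, releasing Cl⁻.
Step 2: A methyl group with its bonding pair migrates from the adjacent tert-butyl carbon to the cationic centre — a 1,2-methyl shift — upgrading the secondary cation to a tertiary one.
After step 2 the species present is a tertiary carbocation.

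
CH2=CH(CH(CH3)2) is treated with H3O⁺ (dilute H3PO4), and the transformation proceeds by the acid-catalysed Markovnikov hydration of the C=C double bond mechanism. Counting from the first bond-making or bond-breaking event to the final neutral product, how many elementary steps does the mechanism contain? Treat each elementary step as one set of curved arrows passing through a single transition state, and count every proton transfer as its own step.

4

Step 1: Electrophilic addition begins with the π(C=C) electrons forming a bond to the proton of H3O⁺. Following Markovnikov's rule, the resulting cation is secondary. H2O is released.
Step 2: Carbocation rearrangement: a 1,2-hydride shift from the adjacent isopropyl carbon converts the initially-formed secondary cation into the more stable tertiary cation.
Step 3: Nucleophilic capture of the cation by H2O produces the protonated alcohol (an oxonium ion).
Step 4: H2O removes a proton from the oxonium oxygen, regenerating H3O⁺ and giving the neutral alcohol.
Total: 4 elementary steps.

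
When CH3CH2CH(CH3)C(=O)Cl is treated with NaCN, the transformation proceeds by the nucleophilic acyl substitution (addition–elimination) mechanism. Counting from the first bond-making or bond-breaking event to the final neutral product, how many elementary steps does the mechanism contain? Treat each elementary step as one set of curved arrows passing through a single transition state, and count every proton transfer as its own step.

2

Step 1: A lone pair on the C of CN⁻ attacks the electrophilic acyl carbon; the π(C=O) electrons move onto oxygen, giving a tetrahedral intermediate.
Step 2: Elimination step: re-formation of the carbonyl π bond drives out Cl⁻, giving the new acyl compound.
Total: 2 elementary steps.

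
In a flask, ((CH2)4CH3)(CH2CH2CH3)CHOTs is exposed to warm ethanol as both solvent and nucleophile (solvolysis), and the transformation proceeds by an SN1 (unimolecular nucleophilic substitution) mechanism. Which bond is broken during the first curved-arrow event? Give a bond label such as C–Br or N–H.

Step 1: Ionisation: the C–O σ-bond cleaves heterolytically; both bonding electrons depart with TsO⁻, leaving a secondary carbocation at the α-carbon.
The bond broken in this step is the C–O bond.

C–O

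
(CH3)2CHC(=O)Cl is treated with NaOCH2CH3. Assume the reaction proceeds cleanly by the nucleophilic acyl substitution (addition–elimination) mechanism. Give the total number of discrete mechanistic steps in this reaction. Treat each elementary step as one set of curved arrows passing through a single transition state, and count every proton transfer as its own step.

Step 1: Nucleophilic addition of CH3CH2O⁻ to the acyl carbon breaks the π(C=O) bond and yields a tetrahedral, anionic intermediate.
Step 2: An oxygen lone pair re-forms the C=O π bond as the C–Cl σ-bond breaks; Cl⁻ is expelled.
Total: 2 elementary steps.

2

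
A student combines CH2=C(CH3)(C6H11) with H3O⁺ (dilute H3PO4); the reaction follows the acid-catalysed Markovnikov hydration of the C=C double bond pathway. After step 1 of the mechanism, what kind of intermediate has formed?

Step 1: Electrophilic addition begins with the π(C=C) electrons forming a bond to the proton of H3O⁺. Following Markovnikov's rule, the resulting cation is tertiary. H2O is released.
After step 1 the species present is a tertiary carbocation.

tertiary carbocation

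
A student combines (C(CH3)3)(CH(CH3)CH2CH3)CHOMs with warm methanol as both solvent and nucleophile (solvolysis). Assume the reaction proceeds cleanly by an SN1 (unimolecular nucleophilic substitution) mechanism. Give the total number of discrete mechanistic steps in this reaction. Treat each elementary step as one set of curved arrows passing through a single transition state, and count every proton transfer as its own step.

4

Step 1: Rate-determining heterolysis of the C–O bond gives MsO⁻ and a secondary carbocation.
Step 2: A hydride (H with its bonding pair) migrates from the adjacent sec-butyl carbon to the cationic centre — a 1,2-hydride shift — upgrading the secondary cation to a tertiary one.
Step 3: CH3OH donates an oxygen lone pair into the empty p orbital of the cation, giving a protonated ether (an oxonium ion).
Step 4: Proton transfer from the O–H of the oxonium ion to a solvent molecule delivers the neutral ether.
Total: 4 elementary steps.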